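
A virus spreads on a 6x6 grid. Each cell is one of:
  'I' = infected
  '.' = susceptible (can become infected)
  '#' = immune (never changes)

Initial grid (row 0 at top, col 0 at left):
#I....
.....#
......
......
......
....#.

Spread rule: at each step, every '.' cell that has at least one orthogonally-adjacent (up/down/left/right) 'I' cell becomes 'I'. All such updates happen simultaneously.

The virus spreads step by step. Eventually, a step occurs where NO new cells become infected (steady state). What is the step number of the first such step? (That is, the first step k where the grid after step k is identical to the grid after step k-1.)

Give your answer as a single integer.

Answer: 10

Derivation:
Step 0 (initial): 1 infected
Step 1: +2 new -> 3 infected
Step 2: +4 new -> 7 infected
Step 3: +5 new -> 12 infected
Step 4: +6 new -> 18 infected
Step 5: +5 new -> 23 infected
Step 6: +5 new -> 28 infected
Step 7: +3 new -> 31 infected
Step 8: +1 new -> 32 infected
Step 9: +1 new -> 33 infected
Step 10: +0 new -> 33 infected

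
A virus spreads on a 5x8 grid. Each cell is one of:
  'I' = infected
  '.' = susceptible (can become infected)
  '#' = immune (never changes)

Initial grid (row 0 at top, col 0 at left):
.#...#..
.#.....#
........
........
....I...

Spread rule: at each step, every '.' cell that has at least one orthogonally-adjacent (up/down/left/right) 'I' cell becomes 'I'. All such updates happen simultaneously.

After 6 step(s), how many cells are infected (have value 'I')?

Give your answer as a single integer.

Step 0 (initial): 1 infected
Step 1: +3 new -> 4 infected
Step 2: +5 new -> 9 infected
Step 3: +7 new -> 16 infected
Step 4: +8 new -> 24 infected
Step 5: +6 new -> 30 infected
Step 6: +3 new -> 33 infected

Answer: 33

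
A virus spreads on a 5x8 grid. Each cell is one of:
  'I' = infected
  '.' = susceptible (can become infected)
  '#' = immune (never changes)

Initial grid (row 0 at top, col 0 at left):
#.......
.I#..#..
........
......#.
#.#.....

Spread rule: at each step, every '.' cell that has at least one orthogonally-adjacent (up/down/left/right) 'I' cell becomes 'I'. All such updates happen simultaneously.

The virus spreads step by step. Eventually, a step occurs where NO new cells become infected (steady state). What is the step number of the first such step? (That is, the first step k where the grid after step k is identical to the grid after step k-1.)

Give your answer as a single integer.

Step 0 (initial): 1 infected
Step 1: +3 new -> 4 infected
Step 2: +4 new -> 8 infected
Step 3: +5 new -> 13 infected
Step 4: +4 new -> 17 infected
Step 5: +5 new -> 22 infected
Step 6: +4 new -> 26 infected
Step 7: +4 new -> 30 infected
Step 8: +3 new -> 33 infected
Step 9: +1 new -> 34 infected
Step 10: +0 new -> 34 infected

Answer: 10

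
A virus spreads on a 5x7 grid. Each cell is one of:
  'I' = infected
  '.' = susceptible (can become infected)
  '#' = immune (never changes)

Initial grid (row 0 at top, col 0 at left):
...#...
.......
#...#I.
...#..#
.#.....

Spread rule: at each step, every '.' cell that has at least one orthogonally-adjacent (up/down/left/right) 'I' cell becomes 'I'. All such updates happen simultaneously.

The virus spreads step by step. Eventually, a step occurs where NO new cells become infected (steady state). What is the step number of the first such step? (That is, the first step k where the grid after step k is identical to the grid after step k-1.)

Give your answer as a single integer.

Answer: 10

Derivation:
Step 0 (initial): 1 infected
Step 1: +3 new -> 4 infected
Step 2: +5 new -> 9 infected
Step 3: +5 new -> 14 infected
Step 4: +3 new -> 17 infected
Step 5: +4 new -> 21 infected
Step 6: +4 new -> 25 infected
Step 7: +2 new -> 27 infected
Step 8: +1 new -> 28 infected
Step 9: +1 new -> 29 infected
Step 10: +0 new -> 29 infected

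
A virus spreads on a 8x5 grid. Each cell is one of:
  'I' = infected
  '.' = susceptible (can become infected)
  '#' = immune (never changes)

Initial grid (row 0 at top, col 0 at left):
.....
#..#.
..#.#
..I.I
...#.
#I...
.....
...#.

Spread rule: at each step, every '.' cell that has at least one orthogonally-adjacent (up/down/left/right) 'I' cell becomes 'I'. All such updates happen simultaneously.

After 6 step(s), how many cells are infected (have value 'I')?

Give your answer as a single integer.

Step 0 (initial): 3 infected
Step 1: +7 new -> 10 infected
Step 2: +9 new -> 19 infected
Step 3: +6 new -> 25 infected
Step 4: +3 new -> 28 infected
Step 5: +2 new -> 30 infected
Step 6: +1 new -> 31 infected

Answer: 31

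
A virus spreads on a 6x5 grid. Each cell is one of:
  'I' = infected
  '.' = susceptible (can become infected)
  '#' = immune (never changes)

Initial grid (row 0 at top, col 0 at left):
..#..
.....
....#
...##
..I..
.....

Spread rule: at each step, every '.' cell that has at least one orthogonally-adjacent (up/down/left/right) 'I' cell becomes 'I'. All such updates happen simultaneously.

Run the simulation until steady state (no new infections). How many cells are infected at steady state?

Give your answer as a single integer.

Answer: 26

Derivation:
Step 0 (initial): 1 infected
Step 1: +4 new -> 5 infected
Step 2: +6 new -> 11 infected
Step 3: +6 new -> 17 infected
Step 4: +3 new -> 20 infected
Step 5: +4 new -> 24 infected
Step 6: +2 new -> 26 infected
Step 7: +0 new -> 26 infected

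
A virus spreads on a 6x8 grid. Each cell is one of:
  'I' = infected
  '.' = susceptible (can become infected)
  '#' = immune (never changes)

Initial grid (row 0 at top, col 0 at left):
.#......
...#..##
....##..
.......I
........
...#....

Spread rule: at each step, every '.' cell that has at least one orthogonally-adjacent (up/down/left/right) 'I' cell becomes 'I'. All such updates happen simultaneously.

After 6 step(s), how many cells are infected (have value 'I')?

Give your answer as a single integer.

Answer: 21

Derivation:
Step 0 (initial): 1 infected
Step 1: +3 new -> 4 infected
Step 2: +4 new -> 8 infected
Step 3: +3 new -> 11 infected
Step 4: +3 new -> 14 infected
Step 5: +4 new -> 18 infected
Step 6: +3 new -> 21 infected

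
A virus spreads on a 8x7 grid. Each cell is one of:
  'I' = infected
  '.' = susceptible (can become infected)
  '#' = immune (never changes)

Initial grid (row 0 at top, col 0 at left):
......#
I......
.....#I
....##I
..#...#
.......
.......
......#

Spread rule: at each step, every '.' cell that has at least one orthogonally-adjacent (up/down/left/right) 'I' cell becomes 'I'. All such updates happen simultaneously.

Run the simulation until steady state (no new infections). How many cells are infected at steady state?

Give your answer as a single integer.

Answer: 49

Derivation:
Step 0 (initial): 3 infected
Step 1: +4 new -> 7 infected
Step 2: +5 new -> 12 infected
Step 3: +7 new -> 19 infected
Step 4: +7 new -> 26 infected
Step 5: +3 new -> 29 infected
Step 6: +4 new -> 33 infected
Step 7: +4 new -> 37 infected
Step 8: +4 new -> 41 infected
Step 9: +3 new -> 44 infected
Step 10: +3 new -> 47 infected
Step 11: +2 new -> 49 infected
Step 12: +0 new -> 49 infected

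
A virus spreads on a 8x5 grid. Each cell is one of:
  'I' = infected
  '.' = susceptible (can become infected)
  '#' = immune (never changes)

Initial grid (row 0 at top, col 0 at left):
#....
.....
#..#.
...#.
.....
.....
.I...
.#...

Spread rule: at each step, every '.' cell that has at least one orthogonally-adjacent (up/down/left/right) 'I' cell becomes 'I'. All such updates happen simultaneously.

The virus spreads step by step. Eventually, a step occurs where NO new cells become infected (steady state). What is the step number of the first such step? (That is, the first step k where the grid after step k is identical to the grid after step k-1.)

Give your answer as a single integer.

Answer: 10

Derivation:
Step 0 (initial): 1 infected
Step 1: +3 new -> 4 infected
Step 2: +6 new -> 10 infected
Step 3: +6 new -> 16 infected
Step 4: +6 new -> 22 infected
Step 5: +3 new -> 25 infected
Step 6: +4 new -> 29 infected
Step 7: +3 new -> 32 infected
Step 8: +2 new -> 34 infected
Step 9: +1 new -> 35 infected
Step 10: +0 new -> 35 infected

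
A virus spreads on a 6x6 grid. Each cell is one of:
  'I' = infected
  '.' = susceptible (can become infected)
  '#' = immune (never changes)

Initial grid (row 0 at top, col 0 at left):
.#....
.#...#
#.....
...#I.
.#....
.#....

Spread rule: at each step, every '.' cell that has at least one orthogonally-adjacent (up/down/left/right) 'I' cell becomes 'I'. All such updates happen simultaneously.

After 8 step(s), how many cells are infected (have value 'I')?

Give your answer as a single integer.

Answer: 27

Derivation:
Step 0 (initial): 1 infected
Step 1: +3 new -> 4 infected
Step 2: +6 new -> 10 infected
Step 3: +6 new -> 16 infected
Step 4: +6 new -> 22 infected
Step 5: +2 new -> 24 infected
Step 6: +1 new -> 25 infected
Step 7: +1 new -> 26 infected
Step 8: +1 new -> 27 infected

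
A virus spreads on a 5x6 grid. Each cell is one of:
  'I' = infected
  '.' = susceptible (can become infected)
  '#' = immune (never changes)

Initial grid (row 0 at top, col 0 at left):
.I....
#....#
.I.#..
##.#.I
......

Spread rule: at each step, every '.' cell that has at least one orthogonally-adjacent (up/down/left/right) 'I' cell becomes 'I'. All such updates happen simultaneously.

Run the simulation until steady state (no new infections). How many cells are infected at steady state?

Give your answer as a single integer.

Step 0 (initial): 3 infected
Step 1: +8 new -> 11 infected
Step 2: +5 new -> 16 infected
Step 3: +5 new -> 21 infected
Step 4: +2 new -> 23 infected
Step 5: +1 new -> 24 infected
Step 6: +0 new -> 24 infected

Answer: 24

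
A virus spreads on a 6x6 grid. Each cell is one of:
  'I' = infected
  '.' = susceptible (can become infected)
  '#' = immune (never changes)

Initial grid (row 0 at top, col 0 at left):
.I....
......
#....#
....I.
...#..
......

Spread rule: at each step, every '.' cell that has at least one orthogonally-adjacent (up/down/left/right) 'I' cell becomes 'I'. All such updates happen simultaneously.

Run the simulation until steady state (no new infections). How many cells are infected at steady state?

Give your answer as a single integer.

Step 0 (initial): 2 infected
Step 1: +7 new -> 9 infected
Step 2: +9 new -> 18 infected
Step 3: +8 new -> 26 infected
Step 4: +4 new -> 30 infected
Step 5: +2 new -> 32 infected
Step 6: +1 new -> 33 infected
Step 7: +0 new -> 33 infected

Answer: 33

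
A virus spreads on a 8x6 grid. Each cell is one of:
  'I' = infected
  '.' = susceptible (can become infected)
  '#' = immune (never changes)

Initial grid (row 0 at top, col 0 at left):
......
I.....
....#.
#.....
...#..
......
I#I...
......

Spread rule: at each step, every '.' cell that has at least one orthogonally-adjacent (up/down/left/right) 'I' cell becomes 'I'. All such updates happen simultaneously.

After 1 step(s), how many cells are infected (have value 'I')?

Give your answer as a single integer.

Answer: 11

Derivation:
Step 0 (initial): 3 infected
Step 1: +8 new -> 11 infected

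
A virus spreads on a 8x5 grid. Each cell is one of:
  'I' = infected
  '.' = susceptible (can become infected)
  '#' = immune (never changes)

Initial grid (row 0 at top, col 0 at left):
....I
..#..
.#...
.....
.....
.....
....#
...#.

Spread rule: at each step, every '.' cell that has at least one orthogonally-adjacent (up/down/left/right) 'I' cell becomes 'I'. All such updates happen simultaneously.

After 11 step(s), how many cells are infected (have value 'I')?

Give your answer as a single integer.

Step 0 (initial): 1 infected
Step 1: +2 new -> 3 infected
Step 2: +3 new -> 6 infected
Step 3: +3 new -> 9 infected
Step 4: +5 new -> 14 infected
Step 5: +4 new -> 18 infected
Step 6: +4 new -> 22 infected
Step 7: +4 new -> 26 infected
Step 8: +3 new -> 29 infected
Step 9: +3 new -> 32 infected
Step 10: +2 new -> 34 infected
Step 11: +1 new -> 35 infected

Answer: 35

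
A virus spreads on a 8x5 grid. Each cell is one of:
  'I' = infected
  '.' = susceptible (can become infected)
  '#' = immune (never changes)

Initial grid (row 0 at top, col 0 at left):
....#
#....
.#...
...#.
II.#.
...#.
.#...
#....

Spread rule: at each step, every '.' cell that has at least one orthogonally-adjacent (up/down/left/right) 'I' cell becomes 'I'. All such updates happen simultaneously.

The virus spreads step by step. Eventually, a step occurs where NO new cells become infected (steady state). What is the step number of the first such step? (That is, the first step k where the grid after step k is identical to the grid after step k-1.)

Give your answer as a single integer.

Answer: 8

Derivation:
Step 0 (initial): 2 infected
Step 1: +5 new -> 7 infected
Step 2: +4 new -> 11 infected
Step 3: +2 new -> 13 infected
Step 4: +4 new -> 17 infected
Step 5: +7 new -> 24 infected
Step 6: +6 new -> 30 infected
Step 7: +2 new -> 32 infected
Step 8: +0 new -> 32 infected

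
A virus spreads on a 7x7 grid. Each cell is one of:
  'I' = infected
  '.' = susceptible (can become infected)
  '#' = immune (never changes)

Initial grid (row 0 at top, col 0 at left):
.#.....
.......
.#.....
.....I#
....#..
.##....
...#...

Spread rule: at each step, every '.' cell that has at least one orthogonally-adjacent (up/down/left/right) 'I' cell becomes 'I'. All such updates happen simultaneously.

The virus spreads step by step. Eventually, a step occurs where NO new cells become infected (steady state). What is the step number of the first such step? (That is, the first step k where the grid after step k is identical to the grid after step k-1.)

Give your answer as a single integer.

Step 0 (initial): 1 infected
Step 1: +3 new -> 4 infected
Step 2: +6 new -> 10 infected
Step 3: +9 new -> 19 infected
Step 4: +9 new -> 28 infected
Step 5: +4 new -> 32 infected
Step 6: +4 new -> 36 infected
Step 7: +2 new -> 38 infected
Step 8: +2 new -> 40 infected
Step 9: +1 new -> 41 infected
Step 10: +1 new -> 42 infected
Step 11: +0 new -> 42 infected

Answer: 11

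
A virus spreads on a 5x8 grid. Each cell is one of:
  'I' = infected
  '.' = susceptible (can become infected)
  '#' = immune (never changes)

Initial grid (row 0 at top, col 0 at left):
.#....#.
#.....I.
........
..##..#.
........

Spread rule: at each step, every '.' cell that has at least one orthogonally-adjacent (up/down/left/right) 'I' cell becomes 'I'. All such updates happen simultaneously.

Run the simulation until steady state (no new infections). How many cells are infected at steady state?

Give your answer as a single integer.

Answer: 33

Derivation:
Step 0 (initial): 1 infected
Step 1: +3 new -> 4 infected
Step 2: +5 new -> 9 infected
Step 3: +5 new -> 14 infected
Step 4: +6 new -> 20 infected
Step 5: +5 new -> 25 infected
Step 6: +2 new -> 27 infected
Step 7: +3 new -> 30 infected
Step 8: +2 new -> 32 infected
Step 9: +1 new -> 33 infected
Step 10: +0 new -> 33 infected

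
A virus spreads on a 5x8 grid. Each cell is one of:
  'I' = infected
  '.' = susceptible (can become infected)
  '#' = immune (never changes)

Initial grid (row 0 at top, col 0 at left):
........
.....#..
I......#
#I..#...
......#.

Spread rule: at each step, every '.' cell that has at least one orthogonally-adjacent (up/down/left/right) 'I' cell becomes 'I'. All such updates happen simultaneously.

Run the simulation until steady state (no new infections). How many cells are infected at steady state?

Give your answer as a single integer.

Step 0 (initial): 2 infected
Step 1: +4 new -> 6 infected
Step 2: +6 new -> 12 infected
Step 3: +4 new -> 16 infected
Step 4: +4 new -> 20 infected
Step 5: +4 new -> 24 infected
Step 6: +3 new -> 27 infected
Step 7: +3 new -> 30 infected
Step 8: +3 new -> 33 infected
Step 9: +2 new -> 35 infected
Step 10: +0 new -> 35 infected

Answer: 35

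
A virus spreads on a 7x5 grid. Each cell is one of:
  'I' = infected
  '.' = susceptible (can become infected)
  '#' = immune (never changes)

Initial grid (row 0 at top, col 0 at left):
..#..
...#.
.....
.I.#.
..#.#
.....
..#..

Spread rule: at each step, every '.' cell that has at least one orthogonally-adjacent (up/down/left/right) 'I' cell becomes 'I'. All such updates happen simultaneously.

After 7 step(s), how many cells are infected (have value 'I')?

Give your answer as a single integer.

Step 0 (initial): 1 infected
Step 1: +4 new -> 5 infected
Step 2: +5 new -> 10 infected
Step 3: +7 new -> 17 infected
Step 4: +4 new -> 21 infected
Step 5: +5 new -> 26 infected
Step 6: +2 new -> 28 infected
Step 7: +1 new -> 29 infected

Answer: 29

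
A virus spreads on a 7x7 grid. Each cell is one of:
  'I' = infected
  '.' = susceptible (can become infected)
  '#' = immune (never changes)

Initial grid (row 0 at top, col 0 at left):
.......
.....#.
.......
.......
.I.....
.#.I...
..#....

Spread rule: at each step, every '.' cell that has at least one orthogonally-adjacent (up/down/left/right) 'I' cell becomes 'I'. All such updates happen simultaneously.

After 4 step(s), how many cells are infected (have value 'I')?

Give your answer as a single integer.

Step 0 (initial): 2 infected
Step 1: +7 new -> 9 infected
Step 2: +8 new -> 17 infected
Step 3: +9 new -> 26 infected
Step 4: +9 new -> 35 infected

Answer: 35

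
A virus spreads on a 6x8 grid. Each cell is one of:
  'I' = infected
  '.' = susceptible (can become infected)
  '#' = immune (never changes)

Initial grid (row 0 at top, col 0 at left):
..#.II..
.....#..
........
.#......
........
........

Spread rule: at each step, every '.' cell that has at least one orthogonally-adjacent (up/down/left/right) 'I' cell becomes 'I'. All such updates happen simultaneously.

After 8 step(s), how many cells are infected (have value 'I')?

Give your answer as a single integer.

Answer: 44

Derivation:
Step 0 (initial): 2 infected
Step 1: +3 new -> 5 infected
Step 2: +4 new -> 9 infected
Step 3: +6 new -> 15 infected
Step 4: +7 new -> 22 infected
Step 5: +9 new -> 31 infected
Step 6: +7 new -> 38 infected
Step 7: +4 new -> 42 infected
Step 8: +2 new -> 44 infected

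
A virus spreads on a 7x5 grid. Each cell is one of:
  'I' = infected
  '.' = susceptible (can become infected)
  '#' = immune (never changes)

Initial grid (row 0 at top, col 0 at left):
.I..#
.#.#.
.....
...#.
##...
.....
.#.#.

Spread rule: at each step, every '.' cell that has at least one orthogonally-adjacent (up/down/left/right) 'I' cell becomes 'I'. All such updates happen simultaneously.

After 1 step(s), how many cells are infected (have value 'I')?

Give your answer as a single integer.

Answer: 3

Derivation:
Step 0 (initial): 1 infected
Step 1: +2 new -> 3 infected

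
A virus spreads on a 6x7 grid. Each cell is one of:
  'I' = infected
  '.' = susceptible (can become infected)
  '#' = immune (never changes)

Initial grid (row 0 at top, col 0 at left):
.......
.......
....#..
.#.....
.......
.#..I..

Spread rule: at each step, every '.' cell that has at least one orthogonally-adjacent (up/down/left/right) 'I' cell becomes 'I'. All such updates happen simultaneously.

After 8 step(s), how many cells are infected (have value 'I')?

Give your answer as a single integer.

Step 0 (initial): 1 infected
Step 1: +3 new -> 4 infected
Step 2: +5 new -> 9 infected
Step 3: +4 new -> 13 infected
Step 4: +5 new -> 18 infected
Step 5: +5 new -> 23 infected
Step 6: +8 new -> 31 infected
Step 7: +5 new -> 36 infected
Step 8: +2 new -> 38 infected

Answer: 38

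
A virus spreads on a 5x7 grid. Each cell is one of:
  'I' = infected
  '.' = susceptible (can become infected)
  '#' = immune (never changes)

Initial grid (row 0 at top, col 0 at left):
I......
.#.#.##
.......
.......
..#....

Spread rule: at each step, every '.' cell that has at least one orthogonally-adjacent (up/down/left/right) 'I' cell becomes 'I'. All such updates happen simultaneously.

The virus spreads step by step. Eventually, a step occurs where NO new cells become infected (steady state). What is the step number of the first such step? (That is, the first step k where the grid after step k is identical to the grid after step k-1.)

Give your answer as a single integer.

Step 0 (initial): 1 infected
Step 1: +2 new -> 3 infected
Step 2: +2 new -> 5 infected
Step 3: +4 new -> 9 infected
Step 4: +4 new -> 13 infected
Step 5: +5 new -> 18 infected
Step 6: +3 new -> 21 infected
Step 7: +3 new -> 24 infected
Step 8: +3 new -> 27 infected
Step 9: +2 new -> 29 infected
Step 10: +1 new -> 30 infected
Step 11: +0 new -> 30 infected

Answer: 11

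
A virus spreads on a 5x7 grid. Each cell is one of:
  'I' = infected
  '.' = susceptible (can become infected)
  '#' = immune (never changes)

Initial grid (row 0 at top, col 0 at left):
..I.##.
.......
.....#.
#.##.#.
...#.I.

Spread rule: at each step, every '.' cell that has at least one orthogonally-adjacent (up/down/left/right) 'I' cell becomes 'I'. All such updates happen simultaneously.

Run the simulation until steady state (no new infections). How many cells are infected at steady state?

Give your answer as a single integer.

Answer: 27

Derivation:
Step 0 (initial): 2 infected
Step 1: +5 new -> 7 infected
Step 2: +6 new -> 13 infected
Step 3: +6 new -> 19 infected
Step 4: +4 new -> 23 infected
Step 5: +2 new -> 25 infected
Step 6: +2 new -> 27 infected
Step 7: +0 new -> 27 infected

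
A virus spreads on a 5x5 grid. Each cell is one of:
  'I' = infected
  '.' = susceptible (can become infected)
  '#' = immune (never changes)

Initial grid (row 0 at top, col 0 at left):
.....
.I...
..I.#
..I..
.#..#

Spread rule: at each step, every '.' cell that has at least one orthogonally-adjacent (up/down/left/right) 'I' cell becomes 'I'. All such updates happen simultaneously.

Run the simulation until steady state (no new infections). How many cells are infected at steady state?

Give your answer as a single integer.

Step 0 (initial): 3 infected
Step 1: +8 new -> 11 infected
Step 2: +7 new -> 18 infected
Step 3: +3 new -> 21 infected
Step 4: +1 new -> 22 infected
Step 5: +0 new -> 22 infected

Answer: 22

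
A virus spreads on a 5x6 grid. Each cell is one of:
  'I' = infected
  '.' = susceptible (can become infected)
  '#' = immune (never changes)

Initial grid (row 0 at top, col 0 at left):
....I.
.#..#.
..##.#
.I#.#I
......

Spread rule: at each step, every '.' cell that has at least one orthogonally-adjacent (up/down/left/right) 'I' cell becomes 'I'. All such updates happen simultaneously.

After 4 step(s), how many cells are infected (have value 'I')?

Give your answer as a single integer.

Answer: 22

Derivation:
Step 0 (initial): 3 infected
Step 1: +6 new -> 9 infected
Step 2: +7 new -> 16 infected
Step 3: +4 new -> 20 infected
Step 4: +2 new -> 22 infected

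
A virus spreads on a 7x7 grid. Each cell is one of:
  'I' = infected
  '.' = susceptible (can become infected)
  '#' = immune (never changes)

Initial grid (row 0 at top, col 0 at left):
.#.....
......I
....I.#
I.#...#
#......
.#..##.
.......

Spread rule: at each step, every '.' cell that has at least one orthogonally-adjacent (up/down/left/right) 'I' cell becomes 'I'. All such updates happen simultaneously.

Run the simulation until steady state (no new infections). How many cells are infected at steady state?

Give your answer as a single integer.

Answer: 41

Derivation:
Step 0 (initial): 3 infected
Step 1: +8 new -> 11 infected
Step 2: +10 new -> 21 infected
Step 3: +7 new -> 28 infected
Step 4: +4 new -> 32 infected
Step 5: +3 new -> 35 infected
Step 6: +3 new -> 38 infected
Step 7: +2 new -> 40 infected
Step 8: +1 new -> 41 infected
Step 9: +0 new -> 41 infected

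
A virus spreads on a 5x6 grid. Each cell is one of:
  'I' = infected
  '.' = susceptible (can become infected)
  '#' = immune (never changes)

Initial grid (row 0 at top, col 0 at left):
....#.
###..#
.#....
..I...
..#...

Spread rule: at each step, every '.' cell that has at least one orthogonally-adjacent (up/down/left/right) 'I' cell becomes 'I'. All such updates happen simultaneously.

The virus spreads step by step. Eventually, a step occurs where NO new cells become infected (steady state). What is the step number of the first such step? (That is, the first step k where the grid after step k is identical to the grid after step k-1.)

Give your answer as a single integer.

Answer: 8

Derivation:
Step 0 (initial): 1 infected
Step 1: +3 new -> 4 infected
Step 2: +5 new -> 9 infected
Step 3: +6 new -> 15 infected
Step 4: +4 new -> 19 infected
Step 5: +1 new -> 20 infected
Step 6: +1 new -> 21 infected
Step 7: +1 new -> 22 infected
Step 8: +0 new -> 22 infected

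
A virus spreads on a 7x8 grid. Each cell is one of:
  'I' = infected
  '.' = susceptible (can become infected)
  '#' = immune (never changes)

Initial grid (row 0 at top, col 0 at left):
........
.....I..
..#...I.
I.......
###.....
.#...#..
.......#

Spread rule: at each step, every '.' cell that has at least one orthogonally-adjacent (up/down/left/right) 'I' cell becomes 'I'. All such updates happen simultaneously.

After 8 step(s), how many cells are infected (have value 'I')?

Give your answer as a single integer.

Step 0 (initial): 3 infected
Step 1: +8 new -> 11 infected
Step 2: +11 new -> 22 infected
Step 3: +11 new -> 33 infected
Step 4: +6 new -> 39 infected
Step 5: +3 new -> 42 infected
Step 6: +3 new -> 45 infected
Step 7: +1 new -> 46 infected
Step 8: +1 new -> 47 infected

Answer: 47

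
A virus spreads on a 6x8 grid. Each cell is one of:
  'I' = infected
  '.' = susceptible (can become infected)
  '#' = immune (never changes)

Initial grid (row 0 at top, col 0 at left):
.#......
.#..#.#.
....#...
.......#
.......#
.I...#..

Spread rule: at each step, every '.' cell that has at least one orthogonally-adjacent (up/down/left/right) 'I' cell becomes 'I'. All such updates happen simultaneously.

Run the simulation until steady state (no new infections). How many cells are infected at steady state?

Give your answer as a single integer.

Step 0 (initial): 1 infected
Step 1: +3 new -> 4 infected
Step 2: +4 new -> 8 infected
Step 3: +5 new -> 13 infected
Step 4: +4 new -> 17 infected
Step 5: +5 new -> 22 infected
Step 6: +5 new -> 27 infected
Step 7: +4 new -> 31 infected
Step 8: +4 new -> 35 infected
Step 9: +2 new -> 37 infected
Step 10: +2 new -> 39 infected
Step 11: +1 new -> 40 infected
Step 12: +0 new -> 40 infected

Answer: 40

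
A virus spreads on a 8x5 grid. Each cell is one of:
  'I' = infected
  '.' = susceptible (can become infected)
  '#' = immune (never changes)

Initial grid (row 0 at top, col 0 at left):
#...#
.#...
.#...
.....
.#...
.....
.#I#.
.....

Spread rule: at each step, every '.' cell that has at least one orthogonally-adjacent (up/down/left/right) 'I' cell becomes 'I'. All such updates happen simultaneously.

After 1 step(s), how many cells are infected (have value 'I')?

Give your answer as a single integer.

Answer: 3

Derivation:
Step 0 (initial): 1 infected
Step 1: +2 new -> 3 infected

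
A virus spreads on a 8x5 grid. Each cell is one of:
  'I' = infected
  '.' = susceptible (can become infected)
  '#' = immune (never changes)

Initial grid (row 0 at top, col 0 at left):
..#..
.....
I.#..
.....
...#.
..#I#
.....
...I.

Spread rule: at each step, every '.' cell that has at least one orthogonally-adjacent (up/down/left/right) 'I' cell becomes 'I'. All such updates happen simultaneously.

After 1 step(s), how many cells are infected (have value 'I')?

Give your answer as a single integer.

Step 0 (initial): 3 infected
Step 1: +6 new -> 9 infected

Answer: 9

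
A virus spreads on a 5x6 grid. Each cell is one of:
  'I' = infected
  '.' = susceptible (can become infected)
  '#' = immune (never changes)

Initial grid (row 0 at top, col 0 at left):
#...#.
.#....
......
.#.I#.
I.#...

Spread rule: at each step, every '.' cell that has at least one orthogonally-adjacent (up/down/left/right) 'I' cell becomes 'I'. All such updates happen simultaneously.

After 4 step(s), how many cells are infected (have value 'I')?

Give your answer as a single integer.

Step 0 (initial): 2 infected
Step 1: +5 new -> 7 infected
Step 2: +5 new -> 12 infected
Step 3: +7 new -> 19 infected
Step 4: +3 new -> 22 infected

Answer: 22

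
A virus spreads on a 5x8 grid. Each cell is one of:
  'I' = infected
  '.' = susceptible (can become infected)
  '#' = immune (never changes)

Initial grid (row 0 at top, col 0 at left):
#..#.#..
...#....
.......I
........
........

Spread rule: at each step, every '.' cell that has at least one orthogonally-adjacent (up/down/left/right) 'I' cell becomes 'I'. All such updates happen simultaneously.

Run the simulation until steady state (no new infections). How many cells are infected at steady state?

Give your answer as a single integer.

Step 0 (initial): 1 infected
Step 1: +3 new -> 4 infected
Step 2: +5 new -> 9 infected
Step 3: +5 new -> 14 infected
Step 4: +4 new -> 18 infected
Step 5: +4 new -> 22 infected
Step 6: +4 new -> 26 infected
Step 7: +5 new -> 31 infected
Step 8: +4 new -> 35 infected
Step 9: +1 new -> 36 infected
Step 10: +0 new -> 36 infected

Answer: 36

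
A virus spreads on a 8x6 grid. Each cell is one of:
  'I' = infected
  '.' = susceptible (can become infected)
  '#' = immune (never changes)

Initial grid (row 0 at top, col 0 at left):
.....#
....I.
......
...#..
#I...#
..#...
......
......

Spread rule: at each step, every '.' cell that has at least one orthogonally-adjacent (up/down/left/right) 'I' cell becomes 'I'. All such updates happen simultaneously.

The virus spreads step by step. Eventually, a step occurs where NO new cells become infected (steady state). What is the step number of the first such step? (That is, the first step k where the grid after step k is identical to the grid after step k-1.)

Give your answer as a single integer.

Step 0 (initial): 2 infected
Step 1: +7 new -> 9 infected
Step 2: +11 new -> 20 infected
Step 3: +10 new -> 30 infected
Step 4: +6 new -> 36 infected
Step 5: +4 new -> 40 infected
Step 6: +2 new -> 42 infected
Step 7: +1 new -> 43 infected
Step 8: +0 new -> 43 infected

Answer: 8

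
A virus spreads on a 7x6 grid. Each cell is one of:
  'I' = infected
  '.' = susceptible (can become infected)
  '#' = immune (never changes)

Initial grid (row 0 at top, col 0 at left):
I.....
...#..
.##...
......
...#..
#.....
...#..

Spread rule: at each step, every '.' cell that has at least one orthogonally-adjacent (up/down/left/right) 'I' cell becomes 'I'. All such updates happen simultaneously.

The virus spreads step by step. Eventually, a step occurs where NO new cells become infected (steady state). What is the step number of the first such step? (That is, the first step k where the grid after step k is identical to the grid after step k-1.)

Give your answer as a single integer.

Step 0 (initial): 1 infected
Step 1: +2 new -> 3 infected
Step 2: +3 new -> 6 infected
Step 3: +3 new -> 9 infected
Step 4: +3 new -> 12 infected
Step 5: +4 new -> 16 infected
Step 6: +5 new -> 21 infected
Step 7: +5 new -> 26 infected
Step 8: +5 new -> 31 infected
Step 9: +2 new -> 33 infected
Step 10: +2 new -> 35 infected
Step 11: +1 new -> 36 infected
Step 12: +0 new -> 36 infected

Answer: 12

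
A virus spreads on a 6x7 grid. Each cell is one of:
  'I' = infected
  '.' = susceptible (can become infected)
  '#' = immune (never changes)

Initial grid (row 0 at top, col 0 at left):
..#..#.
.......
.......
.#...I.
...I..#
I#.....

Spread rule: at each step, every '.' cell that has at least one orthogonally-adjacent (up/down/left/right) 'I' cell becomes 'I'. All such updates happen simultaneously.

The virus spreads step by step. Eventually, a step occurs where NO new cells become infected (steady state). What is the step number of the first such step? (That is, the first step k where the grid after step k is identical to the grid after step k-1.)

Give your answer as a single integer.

Step 0 (initial): 3 infected
Step 1: +9 new -> 12 infected
Step 2: +10 new -> 22 infected
Step 3: +6 new -> 28 infected
Step 4: +6 new -> 34 infected
Step 5: +2 new -> 36 infected
Step 6: +1 new -> 37 infected
Step 7: +0 new -> 37 infected

Answer: 7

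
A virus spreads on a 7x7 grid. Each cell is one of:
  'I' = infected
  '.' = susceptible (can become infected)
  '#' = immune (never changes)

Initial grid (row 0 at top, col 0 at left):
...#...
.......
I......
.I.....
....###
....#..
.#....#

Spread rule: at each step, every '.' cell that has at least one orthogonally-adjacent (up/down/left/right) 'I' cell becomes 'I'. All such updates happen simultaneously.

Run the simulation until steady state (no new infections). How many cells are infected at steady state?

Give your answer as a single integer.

Answer: 42

Derivation:
Step 0 (initial): 2 infected
Step 1: +5 new -> 7 infected
Step 2: +7 new -> 14 infected
Step 3: +7 new -> 21 infected
Step 4: +7 new -> 28 infected
Step 5: +4 new -> 32 infected
Step 6: +4 new -> 36 infected
Step 7: +3 new -> 39 infected
Step 8: +2 new -> 41 infected
Step 9: +1 new -> 42 infected
Step 10: +0 new -> 42 infected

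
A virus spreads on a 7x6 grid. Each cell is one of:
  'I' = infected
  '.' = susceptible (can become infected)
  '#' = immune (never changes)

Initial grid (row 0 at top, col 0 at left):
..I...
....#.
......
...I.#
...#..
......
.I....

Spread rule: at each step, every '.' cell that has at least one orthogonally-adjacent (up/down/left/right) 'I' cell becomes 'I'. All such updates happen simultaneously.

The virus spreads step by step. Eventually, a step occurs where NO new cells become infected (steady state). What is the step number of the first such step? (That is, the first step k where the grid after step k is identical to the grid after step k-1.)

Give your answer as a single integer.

Step 0 (initial): 3 infected
Step 1: +9 new -> 12 infected
Step 2: +13 new -> 25 infected
Step 3: +10 new -> 35 infected
Step 4: +4 new -> 39 infected
Step 5: +0 new -> 39 infected

Answer: 5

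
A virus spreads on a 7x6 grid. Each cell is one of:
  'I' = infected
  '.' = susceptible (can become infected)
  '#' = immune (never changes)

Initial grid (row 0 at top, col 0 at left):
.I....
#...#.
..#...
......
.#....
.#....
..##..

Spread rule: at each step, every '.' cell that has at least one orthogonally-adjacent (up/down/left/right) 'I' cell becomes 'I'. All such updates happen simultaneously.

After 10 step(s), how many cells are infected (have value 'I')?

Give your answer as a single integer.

Step 0 (initial): 1 infected
Step 1: +3 new -> 4 infected
Step 2: +3 new -> 7 infected
Step 3: +4 new -> 11 infected
Step 4: +4 new -> 15 infected
Step 5: +5 new -> 20 infected
Step 6: +5 new -> 25 infected
Step 7: +4 new -> 29 infected
Step 8: +3 new -> 32 infected
Step 9: +2 new -> 34 infected
Step 10: +1 new -> 35 infected

Answer: 35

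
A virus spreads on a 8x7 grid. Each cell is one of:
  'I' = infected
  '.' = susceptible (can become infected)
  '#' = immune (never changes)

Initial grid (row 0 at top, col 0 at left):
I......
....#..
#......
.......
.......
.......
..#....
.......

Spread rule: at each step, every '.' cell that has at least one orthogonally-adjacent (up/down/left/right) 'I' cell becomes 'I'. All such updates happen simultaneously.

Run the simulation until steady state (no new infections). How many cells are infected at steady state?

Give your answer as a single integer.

Step 0 (initial): 1 infected
Step 1: +2 new -> 3 infected
Step 2: +2 new -> 5 infected
Step 3: +3 new -> 8 infected
Step 4: +4 new -> 12 infected
Step 5: +5 new -> 17 infected
Step 6: +7 new -> 24 infected
Step 7: +7 new -> 31 infected
Step 8: +6 new -> 37 infected
Step 9: +6 new -> 43 infected
Step 10: +4 new -> 47 infected
Step 11: +3 new -> 50 infected
Step 12: +2 new -> 52 infected
Step 13: +1 new -> 53 infected
Step 14: +0 new -> 53 infected

Answer: 53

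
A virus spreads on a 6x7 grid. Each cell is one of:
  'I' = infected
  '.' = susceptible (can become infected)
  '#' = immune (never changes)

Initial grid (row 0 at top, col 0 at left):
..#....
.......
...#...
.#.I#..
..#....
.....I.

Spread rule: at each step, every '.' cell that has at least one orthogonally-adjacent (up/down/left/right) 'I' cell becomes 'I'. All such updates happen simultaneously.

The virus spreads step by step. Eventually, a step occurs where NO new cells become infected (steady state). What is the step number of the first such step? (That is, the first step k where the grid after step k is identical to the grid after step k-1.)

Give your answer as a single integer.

Step 0 (initial): 2 infected
Step 1: +5 new -> 7 infected
Step 2: +5 new -> 12 infected
Step 3: +5 new -> 17 infected
Step 4: +7 new -> 24 infected
Step 5: +9 new -> 33 infected
Step 6: +4 new -> 37 infected
Step 7: +0 new -> 37 infected

Answer: 7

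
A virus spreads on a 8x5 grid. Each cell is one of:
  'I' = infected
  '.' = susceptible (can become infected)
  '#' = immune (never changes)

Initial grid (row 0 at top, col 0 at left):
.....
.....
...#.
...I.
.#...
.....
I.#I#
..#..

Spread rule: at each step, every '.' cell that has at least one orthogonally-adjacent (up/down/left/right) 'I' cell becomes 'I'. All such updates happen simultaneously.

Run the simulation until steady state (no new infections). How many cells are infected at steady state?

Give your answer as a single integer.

Answer: 35

Derivation:
Step 0 (initial): 3 infected
Step 1: +8 new -> 11 infected
Step 2: +11 new -> 22 infected
Step 3: +4 new -> 26 infected
Step 4: +5 new -> 31 infected
Step 5: +3 new -> 34 infected
Step 6: +1 new -> 35 infected
Step 7: +0 new -> 35 infected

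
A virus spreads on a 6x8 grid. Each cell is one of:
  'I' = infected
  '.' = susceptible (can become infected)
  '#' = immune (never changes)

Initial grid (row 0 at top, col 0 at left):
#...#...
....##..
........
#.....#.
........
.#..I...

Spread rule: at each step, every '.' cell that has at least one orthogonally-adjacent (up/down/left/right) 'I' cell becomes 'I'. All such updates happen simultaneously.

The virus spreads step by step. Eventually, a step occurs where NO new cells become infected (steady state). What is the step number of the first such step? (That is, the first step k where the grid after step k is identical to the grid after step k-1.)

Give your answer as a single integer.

Step 0 (initial): 1 infected
Step 1: +3 new -> 4 infected
Step 2: +5 new -> 9 infected
Step 3: +6 new -> 15 infected
Step 4: +5 new -> 20 infected
Step 5: +6 new -> 26 infected
Step 6: +6 new -> 32 infected
Step 7: +5 new -> 37 infected
Step 8: +4 new -> 41 infected
Step 9: +0 new -> 41 infected

Answer: 9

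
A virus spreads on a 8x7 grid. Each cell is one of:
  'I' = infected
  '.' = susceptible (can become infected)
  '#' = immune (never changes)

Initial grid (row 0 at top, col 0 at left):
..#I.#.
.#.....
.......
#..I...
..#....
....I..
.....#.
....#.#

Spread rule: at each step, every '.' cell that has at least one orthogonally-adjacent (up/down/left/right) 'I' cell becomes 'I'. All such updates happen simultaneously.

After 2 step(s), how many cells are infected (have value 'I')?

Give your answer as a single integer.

Step 0 (initial): 3 infected
Step 1: +10 new -> 13 infected
Step 2: +10 new -> 23 infected

Answer: 23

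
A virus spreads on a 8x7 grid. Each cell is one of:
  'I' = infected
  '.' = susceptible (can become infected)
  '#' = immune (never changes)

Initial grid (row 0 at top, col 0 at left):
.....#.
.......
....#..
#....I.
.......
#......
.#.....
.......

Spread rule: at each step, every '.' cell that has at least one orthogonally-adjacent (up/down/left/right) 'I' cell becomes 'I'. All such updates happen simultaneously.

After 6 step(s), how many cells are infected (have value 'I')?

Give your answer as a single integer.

Answer: 44

Derivation:
Step 0 (initial): 1 infected
Step 1: +4 new -> 5 infected
Step 2: +6 new -> 11 infected
Step 3: +8 new -> 19 infected
Step 4: +10 new -> 29 infected
Step 5: +8 new -> 37 infected
Step 6: +7 new -> 44 infected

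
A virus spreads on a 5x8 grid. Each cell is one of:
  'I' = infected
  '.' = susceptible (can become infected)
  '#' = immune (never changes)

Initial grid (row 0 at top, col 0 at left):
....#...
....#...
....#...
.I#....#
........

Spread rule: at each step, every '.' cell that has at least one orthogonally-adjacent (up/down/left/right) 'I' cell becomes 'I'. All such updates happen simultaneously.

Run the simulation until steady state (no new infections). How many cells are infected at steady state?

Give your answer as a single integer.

Answer: 35

Derivation:
Step 0 (initial): 1 infected
Step 1: +3 new -> 4 infected
Step 2: +5 new -> 9 infected
Step 3: +5 new -> 14 infected
Step 4: +5 new -> 19 infected
Step 5: +3 new -> 22 infected
Step 6: +2 new -> 24 infected
Step 7: +3 new -> 27 infected
Step 8: +2 new -> 29 infected
Step 9: +3 new -> 32 infected
Step 10: +2 new -> 34 infected
Step 11: +1 new -> 35 infected
Step 12: +0 new -> 35 infected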